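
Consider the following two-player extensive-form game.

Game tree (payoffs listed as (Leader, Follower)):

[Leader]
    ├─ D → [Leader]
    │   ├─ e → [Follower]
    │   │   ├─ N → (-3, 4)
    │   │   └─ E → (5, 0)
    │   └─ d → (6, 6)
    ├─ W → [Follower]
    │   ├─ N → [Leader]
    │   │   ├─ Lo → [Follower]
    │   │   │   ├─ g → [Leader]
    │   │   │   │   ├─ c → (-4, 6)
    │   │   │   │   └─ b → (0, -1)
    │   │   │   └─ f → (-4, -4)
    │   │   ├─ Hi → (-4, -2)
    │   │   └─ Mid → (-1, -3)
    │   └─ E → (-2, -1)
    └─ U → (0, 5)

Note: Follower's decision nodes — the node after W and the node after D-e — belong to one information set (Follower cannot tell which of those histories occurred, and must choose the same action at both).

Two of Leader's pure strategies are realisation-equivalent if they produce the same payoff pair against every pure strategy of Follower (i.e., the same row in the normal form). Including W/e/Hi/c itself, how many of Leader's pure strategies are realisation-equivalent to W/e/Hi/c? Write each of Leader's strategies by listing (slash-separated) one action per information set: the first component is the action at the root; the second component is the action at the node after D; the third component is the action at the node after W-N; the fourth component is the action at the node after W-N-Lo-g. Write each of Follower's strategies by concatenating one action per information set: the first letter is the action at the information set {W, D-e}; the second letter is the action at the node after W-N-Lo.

4

Row for W/e/Hi/c (columns Ng, Nf, Eg, Ef): (-4,-2) (-4,-2) (-2,-1) (-2,-1).
Under W/e/Hi/c, Leader's choice at the node after D and at the node after W-N-Lo-g can never be reached regardless of what Follower does, so varying those choices leaves every outcome unchanged.
Holding the reachable choices fixed and varying the unreachable ones freely already gives 2 × 2 = 4 equivalent strategies.
No other strategy reproduces this row, so those 4 are the full class: W/e/Hi/c, W/e/Hi/b, W/d/Hi/c, W/d/Hi/b.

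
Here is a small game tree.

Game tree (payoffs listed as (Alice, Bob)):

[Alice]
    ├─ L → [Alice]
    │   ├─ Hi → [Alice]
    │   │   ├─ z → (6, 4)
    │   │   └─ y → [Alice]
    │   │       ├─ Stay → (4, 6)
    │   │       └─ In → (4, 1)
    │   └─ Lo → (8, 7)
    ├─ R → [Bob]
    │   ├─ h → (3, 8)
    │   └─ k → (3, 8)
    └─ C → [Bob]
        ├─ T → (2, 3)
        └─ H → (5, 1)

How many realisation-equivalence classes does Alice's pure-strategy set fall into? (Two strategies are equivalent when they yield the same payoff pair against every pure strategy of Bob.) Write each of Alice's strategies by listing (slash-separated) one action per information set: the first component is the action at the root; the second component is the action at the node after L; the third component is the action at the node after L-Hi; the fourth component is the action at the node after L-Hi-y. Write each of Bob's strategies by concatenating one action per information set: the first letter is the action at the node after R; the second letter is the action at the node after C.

Alice has 24 pure strategies: L/Hi/z/Stay, L/Hi/z/In, L/Hi/y/Stay, L/Hi/y/In, L/Lo/z/Stay, L/Lo/z/In, L/Lo/y/Stay, L/Lo/y/In, R/Hi/z/Stay, R/Hi/z/In, R/Hi/y/Stay, R/Hi/y/In, R/Lo/z/Stay, R/Lo/z/In, R/Lo/y/Stay, R/Lo/y/In, C/Hi/z/Stay, C/Hi/z/In, C/Hi/y/Stay, C/Hi/y/In, C/Lo/z/Stay, C/Lo/z/In, C/Lo/y/Stay, C/Lo/y/In. Columns: hT, hH, kT, kH.
{L/Hi/z/Stay, L/Hi/z/In} → row (6,4) (6,4) (6,4) (6,4)
{L/Hi/y/Stay} → row (4,6) (4,6) (4,6) (4,6)
{L/Hi/y/In} → row (4,1) (4,1) (4,1) (4,1)
{L/Lo/z/Stay, L/Lo/z/In, L/Lo/y/Stay, L/Lo/y/In} → row (8,7) (8,7) (8,7) (8,7)
{R/Hi/z/Stay, R/Hi/z/In, R/Hi/y/Stay, R/Hi/y/In, R/Lo/z/Stay, R/Lo/z/In, R/Lo/y/Stay, R/Lo/y/In} → row (3,8) (3,8) (3,8) (3,8)
{C/Hi/z/Stay, C/Hi/z/In, C/Hi/y/Stay, C/Hi/y/In, C/Lo/z/Stay, C/Lo/z/In, C/Lo/y/Stay, C/Lo/y/In} → row (2,3) (5,1) (2,3) (5,1)
That's 6 distinct rows out of 24 strategies.

6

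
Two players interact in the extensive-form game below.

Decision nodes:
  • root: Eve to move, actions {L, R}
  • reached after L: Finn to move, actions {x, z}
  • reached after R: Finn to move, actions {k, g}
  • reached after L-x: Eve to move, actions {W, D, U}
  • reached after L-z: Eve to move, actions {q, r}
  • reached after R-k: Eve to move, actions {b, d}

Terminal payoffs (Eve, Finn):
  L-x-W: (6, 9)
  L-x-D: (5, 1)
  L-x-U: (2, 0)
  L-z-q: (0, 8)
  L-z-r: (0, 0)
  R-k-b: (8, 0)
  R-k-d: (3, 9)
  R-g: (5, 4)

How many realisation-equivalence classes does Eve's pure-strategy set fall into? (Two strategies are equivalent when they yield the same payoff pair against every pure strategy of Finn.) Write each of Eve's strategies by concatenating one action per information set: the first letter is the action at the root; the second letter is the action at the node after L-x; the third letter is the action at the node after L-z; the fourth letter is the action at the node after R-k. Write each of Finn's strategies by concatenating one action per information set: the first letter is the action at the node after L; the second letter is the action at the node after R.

Eve has 24 pure strategies: LWqb, LWqd, LWrb, LWrd, LDqb, LDqd, LDrb, LDrd, LUqb, LUqd, LUrb, LUrd, RWqb, RWqd, RWrb, RWrd, RDqb, RDqd, RDrb, RDrd, RUqb, RUqd, RUrb, RUrd. Columns: xk, xg, zk, zg.
{LWqb, LWqd} → row (6,9) (6,9) (0,8) (0,8)
{LWrb, LWrd} → row (6,9) (6,9) (0,0) (0,0)
{LDqb, LDqd} → row (5,1) (5,1) (0,8) (0,8)
{LDrb, LDrd} → row (5,1) (5,1) (0,0) (0,0)
{LUqb, LUqd} → row (2,0) (2,0) (0,8) (0,8)
{LUrb, LUrd} → row (2,0) (2,0) (0,0) (0,0)
{RWqb, RWrb, RDqb, RDrb, RUqb, RUrb} → row (8,0) (5,4) (8,0) (5,4)
{RWqd, RWrd, RDqd, RDrd, RUqd, RUrd} → row (3,9) (5,4) (3,9) (5,4)
That's 8 distinct rows out of 24 strategies.

8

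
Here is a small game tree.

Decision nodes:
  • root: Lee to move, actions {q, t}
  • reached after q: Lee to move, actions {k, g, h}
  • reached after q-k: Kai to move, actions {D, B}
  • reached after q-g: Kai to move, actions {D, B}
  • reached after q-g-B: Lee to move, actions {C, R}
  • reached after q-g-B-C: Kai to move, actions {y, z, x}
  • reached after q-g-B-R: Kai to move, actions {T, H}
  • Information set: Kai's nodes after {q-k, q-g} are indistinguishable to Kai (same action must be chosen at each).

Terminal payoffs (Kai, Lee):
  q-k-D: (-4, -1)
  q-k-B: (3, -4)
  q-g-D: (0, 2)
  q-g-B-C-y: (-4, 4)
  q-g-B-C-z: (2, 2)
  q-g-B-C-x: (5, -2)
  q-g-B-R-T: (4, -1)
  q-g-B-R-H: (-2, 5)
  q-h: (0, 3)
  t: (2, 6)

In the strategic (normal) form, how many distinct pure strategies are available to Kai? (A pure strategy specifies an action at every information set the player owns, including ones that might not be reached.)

Kai owns the information set {q-k, q-g} with actions {D, B} — two choices.
Kai owns the node after q-g-B-C with actions {y, z, x} — three choices.
Kai owns the node after q-g-B-R with actions {T, H} — two choices.
A pure strategy fixes one action at each information set independently, so the count is the product 2 × 3 × 2 = 12.

12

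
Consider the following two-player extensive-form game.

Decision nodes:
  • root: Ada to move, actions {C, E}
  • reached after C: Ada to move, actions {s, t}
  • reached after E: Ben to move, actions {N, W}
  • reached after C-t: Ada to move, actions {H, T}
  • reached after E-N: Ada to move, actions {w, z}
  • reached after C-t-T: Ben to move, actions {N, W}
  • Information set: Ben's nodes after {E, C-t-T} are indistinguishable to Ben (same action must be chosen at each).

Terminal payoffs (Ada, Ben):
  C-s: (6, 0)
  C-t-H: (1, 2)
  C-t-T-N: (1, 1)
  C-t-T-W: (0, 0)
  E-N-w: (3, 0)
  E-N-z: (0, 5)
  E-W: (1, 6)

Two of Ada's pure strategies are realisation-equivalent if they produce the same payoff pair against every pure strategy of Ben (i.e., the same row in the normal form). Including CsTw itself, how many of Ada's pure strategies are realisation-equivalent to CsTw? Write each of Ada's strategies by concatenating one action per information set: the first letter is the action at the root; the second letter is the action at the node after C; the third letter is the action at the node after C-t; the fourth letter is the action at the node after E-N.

4

Row for CsTw (columns N, W): (6,0) (6,0).
Under CsTw, Ada's choice at the node after C-t and at the node after E-N can never be reached regardless of what Ben does, so varying those choices leaves every outcome unchanged.
Holding the reachable choices fixed and varying the unreachable ones freely already gives 2 × 2 = 4 equivalent strategies.
No other strategy reproduces this row, so those 4 are the full class: CsHw, CsHz, CsTw, CsTz.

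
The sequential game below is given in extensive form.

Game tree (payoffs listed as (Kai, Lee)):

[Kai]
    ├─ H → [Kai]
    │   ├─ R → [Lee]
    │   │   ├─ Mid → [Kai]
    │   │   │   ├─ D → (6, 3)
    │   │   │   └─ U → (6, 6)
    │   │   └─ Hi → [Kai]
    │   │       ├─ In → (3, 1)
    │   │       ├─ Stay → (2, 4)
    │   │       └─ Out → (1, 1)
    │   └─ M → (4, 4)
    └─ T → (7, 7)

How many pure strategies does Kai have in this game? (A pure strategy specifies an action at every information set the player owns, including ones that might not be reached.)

Kai owns the root with actions {H, T} — two choices.
Kai owns the node after H with actions {R, M} — two choices.
Kai owns the node after H-R-Mid with actions {D, U} — two choices.
Kai owns the node after H-R-Hi with actions {In, Stay, Out} — three choices.
A pure strategy fixes one action at each information set independently, so the count is the product 2 × 2 × 2 × 3 = 24.
(For reference, Lee has 2 pure strategies, giving a 24×2 normal-form matrix.)

24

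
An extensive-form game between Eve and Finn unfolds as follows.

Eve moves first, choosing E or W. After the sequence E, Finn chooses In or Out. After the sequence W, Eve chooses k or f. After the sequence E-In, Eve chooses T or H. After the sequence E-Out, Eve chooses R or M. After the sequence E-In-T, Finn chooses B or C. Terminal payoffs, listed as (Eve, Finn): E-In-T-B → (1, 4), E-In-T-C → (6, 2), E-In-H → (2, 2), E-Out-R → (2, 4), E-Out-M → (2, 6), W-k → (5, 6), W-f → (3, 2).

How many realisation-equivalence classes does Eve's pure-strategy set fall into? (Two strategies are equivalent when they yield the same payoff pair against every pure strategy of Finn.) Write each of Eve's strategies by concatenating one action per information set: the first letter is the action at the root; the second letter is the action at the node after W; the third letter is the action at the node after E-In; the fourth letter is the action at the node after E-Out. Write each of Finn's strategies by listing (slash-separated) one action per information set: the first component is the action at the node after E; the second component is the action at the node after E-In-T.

Eve has 16 pure strategies: EkTR, EkTM, EkHR, EkHM, EfTR, EfTM, EfHR, EfHM, WkTR, WkTM, WkHR, WkHM, WfTR, WfTM, WfHR, WfHM. Columns: In/B, In/C, Out/B, Out/C.
{EkTR, EfTR} → row (1,4) (6,2) (2,4) (2,4)
{EkTM, EfTM} → row (1,4) (6,2) (2,6) (2,6)
{EkHR, EfHR} → row (2,2) (2,2) (2,4) (2,4)
{EkHM, EfHM} → row (2,2) (2,2) (2,6) (2,6)
{WkTR, WkTM, WkHR, WkHM} → row (5,6) (5,6) (5,6) (5,6)
{WfTR, WfTM, WfHR, WfHM} → row (3,2) (3,2) (3,2) (3,2)
That's 6 distinct rows out of 16 strategies.

6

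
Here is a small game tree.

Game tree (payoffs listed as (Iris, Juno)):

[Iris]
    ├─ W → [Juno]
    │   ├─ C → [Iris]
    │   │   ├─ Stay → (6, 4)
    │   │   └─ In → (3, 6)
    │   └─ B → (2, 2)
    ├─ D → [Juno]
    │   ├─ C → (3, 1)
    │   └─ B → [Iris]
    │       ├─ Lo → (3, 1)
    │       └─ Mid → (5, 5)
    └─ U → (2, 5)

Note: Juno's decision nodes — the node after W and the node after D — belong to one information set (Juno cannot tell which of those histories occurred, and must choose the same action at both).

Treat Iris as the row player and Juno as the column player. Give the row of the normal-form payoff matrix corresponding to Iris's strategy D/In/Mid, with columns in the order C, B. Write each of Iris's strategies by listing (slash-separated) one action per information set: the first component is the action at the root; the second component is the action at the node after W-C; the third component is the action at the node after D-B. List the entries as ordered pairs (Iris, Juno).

vs C: Iris plays D → Juno plays C at [D] → (3, 1)
vs B: Iris plays D → Juno plays B at [D] → Iris plays Mid at [D-B] → (5, 5)

(3,1) (5,5)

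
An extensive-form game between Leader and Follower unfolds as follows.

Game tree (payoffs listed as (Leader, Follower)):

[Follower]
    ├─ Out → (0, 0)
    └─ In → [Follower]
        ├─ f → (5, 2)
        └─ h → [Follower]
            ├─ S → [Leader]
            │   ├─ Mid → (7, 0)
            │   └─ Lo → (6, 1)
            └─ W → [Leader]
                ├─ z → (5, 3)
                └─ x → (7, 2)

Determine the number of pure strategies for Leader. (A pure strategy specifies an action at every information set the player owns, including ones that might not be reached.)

Leader owns the node after In-h-S with actions {Mid, Lo} — two choices.
Leader owns the node after In-h-W with actions {z, x} — two choices.
A pure strategy fixes one action at each information set independently, so the count is the product 2 × 2 = 4.
(For reference, Follower has 8 pure strategies, giving a 4×8 normal-form matrix.)

4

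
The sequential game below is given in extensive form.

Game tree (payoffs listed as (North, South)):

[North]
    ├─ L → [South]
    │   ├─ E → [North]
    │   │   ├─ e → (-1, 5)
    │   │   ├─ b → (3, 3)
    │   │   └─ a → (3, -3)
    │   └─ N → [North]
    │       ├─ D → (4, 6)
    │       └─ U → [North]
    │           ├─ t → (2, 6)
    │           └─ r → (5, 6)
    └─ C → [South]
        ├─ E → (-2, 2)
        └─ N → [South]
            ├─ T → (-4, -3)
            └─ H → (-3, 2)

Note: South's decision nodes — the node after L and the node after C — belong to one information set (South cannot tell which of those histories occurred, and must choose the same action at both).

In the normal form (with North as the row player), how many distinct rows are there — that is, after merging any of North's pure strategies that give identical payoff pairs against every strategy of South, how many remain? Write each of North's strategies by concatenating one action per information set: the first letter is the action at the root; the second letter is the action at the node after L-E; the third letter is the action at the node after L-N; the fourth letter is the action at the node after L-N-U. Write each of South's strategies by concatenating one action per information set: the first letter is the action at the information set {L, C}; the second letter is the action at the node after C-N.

North has 24 pure strategies: LeDt, LeDr, LeUt, LeUr, LbDt, LbDr, LbUt, LbUr, LaDt, LaDr, LaUt, LaUr, CeDt, CeDr, CeUt, CeUr, CbDt, CbDr, CbUt, CbUr, CaDt, CaDr, CaUt, CaUr. Columns: ET, EH, NT, NH.
{LeDt, LeDr} → row (-1,5) (-1,5) (4,6) (4,6)
{LeUt} → row (-1,5) (-1,5) (2,6) (2,6)
{LeUr} → row (-1,5) (-1,5) (5,6) (5,6)
{LbDt, LbDr} → row (3,3) (3,3) (4,6) (4,6)
{LbUt} → row (3,3) (3,3) (2,6) (2,6)
{LbUr} → row (3,3) (3,3) (5,6) (5,6)
{LaDt, LaDr} → row (3,-3) (3,-3) (4,6) (4,6)
{LaUt} → row (3,-3) (3,-3) (2,6) (2,6)
{LaUr} → row (3,-3) (3,-3) (5,6) (5,6)
{CeDt, CeDr, CeUt, CeUr, CbDt, CbDr, CbUt, CbUr, CaDt, CaDr, CaUt, CaUr} → row (-2,2) (-2,2) (-4,-3) (-3,2)
That's 10 distinct rows out of 24 strategies.

10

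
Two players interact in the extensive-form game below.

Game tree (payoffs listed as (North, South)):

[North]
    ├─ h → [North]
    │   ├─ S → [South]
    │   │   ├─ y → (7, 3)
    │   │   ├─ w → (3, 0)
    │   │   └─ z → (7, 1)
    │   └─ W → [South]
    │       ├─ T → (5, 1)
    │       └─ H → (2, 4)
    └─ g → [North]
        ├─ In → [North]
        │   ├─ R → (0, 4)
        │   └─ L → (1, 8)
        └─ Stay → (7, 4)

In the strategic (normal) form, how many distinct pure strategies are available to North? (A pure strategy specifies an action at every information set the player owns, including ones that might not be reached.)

North owns the root with actions {h, g} — two choices.
North owns the node after h with actions {S, W} — two choices.
North owns the node after g with actions {In, Stay} — two choices.
North owns the node after g-In with actions {R, L} — two choices.
A pure strategy fixes one action at each information set independently, so the count is the product 2 × 2 × 2 × 2 = 16.

16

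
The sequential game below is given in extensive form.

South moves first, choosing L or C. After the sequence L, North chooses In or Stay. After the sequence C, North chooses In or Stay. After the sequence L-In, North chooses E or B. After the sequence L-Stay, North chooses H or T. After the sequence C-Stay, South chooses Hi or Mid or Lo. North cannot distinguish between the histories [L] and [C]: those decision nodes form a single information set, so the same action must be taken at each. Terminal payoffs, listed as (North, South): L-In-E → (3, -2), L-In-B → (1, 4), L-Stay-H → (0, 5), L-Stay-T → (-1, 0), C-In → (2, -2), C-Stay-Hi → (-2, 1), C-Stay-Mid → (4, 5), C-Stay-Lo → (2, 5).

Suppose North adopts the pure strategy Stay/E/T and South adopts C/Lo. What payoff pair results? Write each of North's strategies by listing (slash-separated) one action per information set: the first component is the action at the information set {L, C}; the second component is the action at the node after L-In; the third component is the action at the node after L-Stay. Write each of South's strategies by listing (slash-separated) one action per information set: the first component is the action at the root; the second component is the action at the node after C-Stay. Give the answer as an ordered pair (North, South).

Trace the play path from the root:
  South plays C
  North plays Stay at [C]
  South plays Lo at [C-Stay]
→ terminal payoff (2, 5).
(North's choice at the node after L-In is never reached on this path, so it doesn't affect the outcome.)

(2, 5)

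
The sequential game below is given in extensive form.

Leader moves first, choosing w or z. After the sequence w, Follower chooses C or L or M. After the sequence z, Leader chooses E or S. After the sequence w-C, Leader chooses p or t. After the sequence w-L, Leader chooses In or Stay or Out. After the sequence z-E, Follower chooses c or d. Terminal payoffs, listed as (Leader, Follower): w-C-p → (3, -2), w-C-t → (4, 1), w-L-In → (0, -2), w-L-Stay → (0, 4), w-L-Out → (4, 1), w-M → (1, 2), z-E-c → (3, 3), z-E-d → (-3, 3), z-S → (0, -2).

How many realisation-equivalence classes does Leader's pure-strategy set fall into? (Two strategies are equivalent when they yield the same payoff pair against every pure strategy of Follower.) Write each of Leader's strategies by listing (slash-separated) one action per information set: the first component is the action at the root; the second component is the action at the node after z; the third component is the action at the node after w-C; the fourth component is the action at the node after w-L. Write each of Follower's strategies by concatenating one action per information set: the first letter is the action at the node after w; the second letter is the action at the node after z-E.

8

Leader has 24 pure strategies: w/E/p/In, w/E/p/Stay, w/E/p/Out, w/E/t/In, w/E/t/Stay, w/E/t/Out, w/S/p/In, w/S/p/Stay, w/S/p/Out, w/S/t/In, w/S/t/Stay, w/S/t/Out, z/E/p/In, z/E/p/Stay, z/E/p/Out, z/E/t/In, z/E/t/Stay, z/E/t/Out, z/S/p/In, z/S/p/Stay, z/S/p/Out, z/S/t/In, z/S/t/Stay, z/S/t/Out. Columns: Cc, Cd, Lc, Ld, Mc, Md.
{w/E/p/In, w/S/p/In} → row (3,-2) (3,-2) (0,-2) (0,-2) (1,2) (1,2)
{w/E/p/Stay, w/S/p/Stay} → row (3,-2) (3,-2) (0,4) (0,4) (1,2) (1,2)
{w/E/p/Out, w/S/p/Out} → row (3,-2) (3,-2) (4,1) (4,1) (1,2) (1,2)
{w/E/t/In, w/S/t/In} → row (4,1) (4,1) (0,-2) (0,-2) (1,2) (1,2)
{w/E/t/Stay, w/S/t/Stay} → row (4,1) (4,1) (0,4) (0,4) (1,2) (1,2)
{w/E/t/Out, w/S/t/Out} → row (4,1) (4,1) (4,1) (4,1) (1,2) (1,2)
{z/E/p/In, z/E/p/Stay, z/E/p/Out, z/E/t/In, z/E/t/Stay, z/E/t/Out} → row (3,3) (-3,3) (3,3) (-3,3) (3,3) (-3,3)
{z/S/p/In, z/S/p/Stay, z/S/p/Out, z/S/t/In, z/S/t/Stay, z/S/t/Out} → row (0,-2) (0,-2) (0,-2) (0,-2) (0,-2) (0,-2)
That's 8 distinct rows out of 24 strategies.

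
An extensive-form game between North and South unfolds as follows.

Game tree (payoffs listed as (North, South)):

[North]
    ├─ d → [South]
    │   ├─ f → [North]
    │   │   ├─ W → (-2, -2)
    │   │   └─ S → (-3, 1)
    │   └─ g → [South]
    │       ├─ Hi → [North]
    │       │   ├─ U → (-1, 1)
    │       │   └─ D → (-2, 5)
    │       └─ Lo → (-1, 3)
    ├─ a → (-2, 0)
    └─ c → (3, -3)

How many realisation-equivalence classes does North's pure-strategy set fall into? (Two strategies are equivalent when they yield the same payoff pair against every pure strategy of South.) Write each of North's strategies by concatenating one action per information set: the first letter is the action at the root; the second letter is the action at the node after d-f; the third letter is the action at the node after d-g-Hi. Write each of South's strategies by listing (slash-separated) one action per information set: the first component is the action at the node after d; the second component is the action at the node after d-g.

6

North has 12 pure strategies: dWU, dWD, dSU, dSD, aWU, aWD, aSU, aSD, cWU, cWD, cSU, cSD. Columns: f/Hi, f/Lo, g/Hi, g/Lo.
{dWU} → row (-2,-2) (-2,-2) (-1,1) (-1,3)
{dWD} → row (-2,-2) (-2,-2) (-2,5) (-1,3)
{dSU} → row (-3,1) (-3,1) (-1,1) (-1,3)
{dSD} → row (-3,1) (-3,1) (-2,5) (-1,3)
{aWU, aWD, aSU, aSD} → row (-2,0) (-2,0) (-2,0) (-2,0)
{cWU, cWD, cSU, cSD} → row (3,-3) (3,-3) (3,-3) (3,-3)
That's 6 distinct rows out of 12 strategies.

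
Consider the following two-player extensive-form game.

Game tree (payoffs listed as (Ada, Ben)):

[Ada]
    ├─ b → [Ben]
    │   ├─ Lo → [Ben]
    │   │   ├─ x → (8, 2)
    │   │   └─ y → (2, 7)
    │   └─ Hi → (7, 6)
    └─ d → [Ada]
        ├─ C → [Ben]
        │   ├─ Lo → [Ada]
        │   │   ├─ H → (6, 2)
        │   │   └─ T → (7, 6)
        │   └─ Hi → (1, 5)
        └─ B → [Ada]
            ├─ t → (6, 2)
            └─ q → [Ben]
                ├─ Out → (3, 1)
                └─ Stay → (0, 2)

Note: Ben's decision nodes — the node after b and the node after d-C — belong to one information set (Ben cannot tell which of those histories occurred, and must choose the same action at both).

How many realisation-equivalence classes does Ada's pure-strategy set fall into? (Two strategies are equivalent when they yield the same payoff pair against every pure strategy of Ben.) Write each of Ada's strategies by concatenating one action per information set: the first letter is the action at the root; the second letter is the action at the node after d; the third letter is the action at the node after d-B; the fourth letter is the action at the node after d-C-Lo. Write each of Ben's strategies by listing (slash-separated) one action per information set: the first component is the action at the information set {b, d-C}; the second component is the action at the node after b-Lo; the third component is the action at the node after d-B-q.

Ada has 16 pure strategies: bCtH, bCtT, bCqH, bCqT, bBtH, bBtT, bBqH, bBqT, dCtH, dCtT, dCqH, dCqT, dBtH, dBtT, dBqH, dBqT. Columns: Lo/x/Out, Lo/x/Stay, Lo/y/Out, Lo/y/Stay, Hi/x/Out, Hi/x/Stay, Hi/y/Out, Hi/y/Stay.
{bCtH, bCtT, bCqH, bCqT, bBtH, bBtT, bBqH, bBqT} → row (8,2) (8,2) (2,7) (2,7) (7,6) (7,6) (7,6) (7,6)
{dCtH, dCqH} → row (6,2) (6,2) (6,2) (6,2) (1,5) (1,5) (1,5) (1,5)
{dCtT, dCqT} → row (7,6) (7,6) (7,6) (7,6) (1,5) (1,5) (1,5) (1,5)
{dBtH, dBtT} → row (6,2) (6,2) (6,2) (6,2) (6,2) (6,2) (6,2) (6,2)
{dBqH, dBqT} → row (3,1) (0,2) (3,1) (0,2) (3,1) (0,2) (3,1) (0,2)
That's 5 distinct rows out of 16 strategies.

5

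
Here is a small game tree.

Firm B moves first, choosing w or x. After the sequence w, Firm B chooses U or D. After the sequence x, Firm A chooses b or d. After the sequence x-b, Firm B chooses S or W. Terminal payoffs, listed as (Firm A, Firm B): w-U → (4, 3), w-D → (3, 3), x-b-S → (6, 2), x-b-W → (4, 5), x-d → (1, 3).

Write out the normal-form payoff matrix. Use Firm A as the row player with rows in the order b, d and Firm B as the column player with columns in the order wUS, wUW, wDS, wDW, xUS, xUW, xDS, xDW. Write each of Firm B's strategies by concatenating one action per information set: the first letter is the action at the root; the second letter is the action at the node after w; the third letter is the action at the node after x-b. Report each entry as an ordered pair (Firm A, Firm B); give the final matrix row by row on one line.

Row b: wUS→(4,3), wUW→(4,3), wDS→(3,3), wDW→(3,3), xUS→(6,2), xUW→(4,5), xDS→(6,2), xDW→(4,5)
Row d: wUS→(4,3), wUW→(4,3), wDS→(3,3), wDW→(3,3), xUS→(1,3), xUW→(1,3), xDS→(1,3), xDW→(1,3)

b: (4,3) (4,3) (3,3) (3,3) (6,2) (4,5) (6,2) (4,5) | d: (4,3) (4,3) (3,3) (3,3) (1,3) (1,3) (1,3) (1,3)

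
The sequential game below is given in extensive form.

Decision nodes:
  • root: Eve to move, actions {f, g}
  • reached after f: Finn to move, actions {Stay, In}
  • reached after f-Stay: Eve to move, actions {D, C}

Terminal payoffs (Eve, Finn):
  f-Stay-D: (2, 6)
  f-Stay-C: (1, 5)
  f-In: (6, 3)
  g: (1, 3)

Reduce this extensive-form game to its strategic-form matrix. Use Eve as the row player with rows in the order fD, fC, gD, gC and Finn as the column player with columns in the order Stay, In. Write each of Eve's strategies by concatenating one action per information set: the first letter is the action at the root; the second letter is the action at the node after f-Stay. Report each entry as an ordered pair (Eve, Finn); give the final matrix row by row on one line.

         Stay       In
  fD    (2,6)    (6,3)
  fC    (1,5)    (6,3)
  gD    (1,3)    (1,3)
  gC    (1,3)    (1,3)

fD: (2,6) (6,3) | fC: (1,5) (6,3) | gD: (1,3) (1,3) | gC: (1,3) (1,3)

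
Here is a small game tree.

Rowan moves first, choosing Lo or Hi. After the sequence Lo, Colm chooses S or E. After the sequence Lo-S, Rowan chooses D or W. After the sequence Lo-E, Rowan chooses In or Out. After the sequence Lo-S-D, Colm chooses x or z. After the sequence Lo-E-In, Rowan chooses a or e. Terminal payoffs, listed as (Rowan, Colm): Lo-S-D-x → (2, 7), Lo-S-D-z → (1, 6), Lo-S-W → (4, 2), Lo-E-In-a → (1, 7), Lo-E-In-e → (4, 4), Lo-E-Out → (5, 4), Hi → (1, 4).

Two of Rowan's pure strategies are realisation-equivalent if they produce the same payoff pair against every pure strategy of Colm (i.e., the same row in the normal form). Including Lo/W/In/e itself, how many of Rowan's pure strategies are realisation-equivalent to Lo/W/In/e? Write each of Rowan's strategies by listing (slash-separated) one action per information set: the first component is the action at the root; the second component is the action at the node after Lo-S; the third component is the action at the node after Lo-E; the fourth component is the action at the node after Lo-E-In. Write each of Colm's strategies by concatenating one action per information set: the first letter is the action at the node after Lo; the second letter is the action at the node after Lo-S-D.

Row for Lo/W/In/e (columns Sx, Sz, Ex, Ez): (4,2) (4,2) (4,4) (4,4).
Every one of Rowan's information sets is on the play path for some reply by Colm when Rowan follows Lo/W/In/e.
Changing the action at any of them therefore changes at least one column, so only Lo/W/In/e itself gives this row.

1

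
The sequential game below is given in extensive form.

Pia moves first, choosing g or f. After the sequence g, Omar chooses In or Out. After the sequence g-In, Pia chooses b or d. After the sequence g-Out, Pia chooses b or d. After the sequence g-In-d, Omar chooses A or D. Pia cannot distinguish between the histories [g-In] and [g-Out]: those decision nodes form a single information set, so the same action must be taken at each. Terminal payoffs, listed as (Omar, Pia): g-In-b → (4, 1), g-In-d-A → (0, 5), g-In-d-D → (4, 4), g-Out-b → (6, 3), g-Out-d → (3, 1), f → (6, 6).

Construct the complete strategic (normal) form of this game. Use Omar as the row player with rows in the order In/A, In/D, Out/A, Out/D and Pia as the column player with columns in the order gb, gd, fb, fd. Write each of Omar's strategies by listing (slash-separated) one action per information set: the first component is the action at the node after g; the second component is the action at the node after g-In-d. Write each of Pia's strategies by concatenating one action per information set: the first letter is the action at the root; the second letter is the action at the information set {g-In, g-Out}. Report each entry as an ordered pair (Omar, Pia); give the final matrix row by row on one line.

In/A: (4,1) (0,5) (6,6) (6,6) | In/D: (4,1) (4,4) (6,6) (6,6) | Out/A: (6,3) (3,1) (6,6) (6,6) | Out/D: (6,3) (3,1) (6,6) (6,6)

            gb       gd       fb       fd
 In/A    (4,1)    (0,5)    (6,6)    (6,6)
 In/D    (4,1)    (4,4)    (6,6)    (6,6)
Out/A    (6,3)    (3,1)    (6,6)    (6,6)
Out/D    (6,3)    (3,1)    (6,6)    (6,6)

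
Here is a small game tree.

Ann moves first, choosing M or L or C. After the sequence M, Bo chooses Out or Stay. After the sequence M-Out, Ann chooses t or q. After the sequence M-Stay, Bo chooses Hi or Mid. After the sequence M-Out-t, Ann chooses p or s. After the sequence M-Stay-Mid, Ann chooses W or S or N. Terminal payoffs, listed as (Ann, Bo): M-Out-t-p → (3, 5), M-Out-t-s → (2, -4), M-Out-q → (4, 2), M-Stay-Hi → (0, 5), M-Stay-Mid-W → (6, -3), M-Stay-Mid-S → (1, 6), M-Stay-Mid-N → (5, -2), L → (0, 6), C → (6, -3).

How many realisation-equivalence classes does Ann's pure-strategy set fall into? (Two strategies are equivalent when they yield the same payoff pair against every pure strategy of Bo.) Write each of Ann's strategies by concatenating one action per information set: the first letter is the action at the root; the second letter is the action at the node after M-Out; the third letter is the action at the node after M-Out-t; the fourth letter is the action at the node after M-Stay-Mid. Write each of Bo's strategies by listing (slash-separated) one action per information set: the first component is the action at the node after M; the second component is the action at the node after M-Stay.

11

Ann has 36 pure strategies: MtpW, MtpS, MtpN, MtsW, MtsS, MtsN, MqpW, MqpS, MqpN, MqsW, MqsS, MqsN, LtpW, LtpS, LtpN, LtsW, LtsS, LtsN, LqpW, LqpS, LqpN, LqsW, LqsS, LqsN, CtpW, CtpS, CtpN, CtsW, CtsS, CtsN, CqpW, CqpS, CqpN, CqsW, CqsS, CqsN. Columns: Out/Hi, Out/Mid, Stay/Hi, Stay/Mid.
{MtpW} → row (3,5) (3,5) (0,5) (6,-3)
{MtpS} → row (3,5) (3,5) (0,5) (1,6)
{MtpN} → row (3,5) (3,5) (0,5) (5,-2)
{MtsW} → row (2,-4) (2,-4) (0,5) (6,-3)
{MtsS} → row (2,-4) (2,-4) (0,5) (1,6)
{MtsN} → row (2,-4) (2,-4) (0,5) (5,-2)
{MqpW, MqsW} → row (4,2) (4,2) (0,5) (6,-3)
{MqpS, MqsS} → row (4,2) (4,2) (0,5) (1,6)
{MqpN, MqsN} → row (4,2) (4,2) (0,5) (5,-2)
{LtpW, LtpS, LtpN, LtsW, LtsS, LtsN, LqpW, LqpS, LqpN, LqsW, LqsS, LqsN} → row (0,6) (0,6) (0,6) (0,6)
{CtpW, CtpS, CtpN, CtsW, CtsS, CtsN, CqpW, CqpS, CqpN, CqsW, CqsS, CqsN} → row (6,-3) (6,-3) (6,-3) (6,-3)
That's 11 distinct rows out of 36 strategies.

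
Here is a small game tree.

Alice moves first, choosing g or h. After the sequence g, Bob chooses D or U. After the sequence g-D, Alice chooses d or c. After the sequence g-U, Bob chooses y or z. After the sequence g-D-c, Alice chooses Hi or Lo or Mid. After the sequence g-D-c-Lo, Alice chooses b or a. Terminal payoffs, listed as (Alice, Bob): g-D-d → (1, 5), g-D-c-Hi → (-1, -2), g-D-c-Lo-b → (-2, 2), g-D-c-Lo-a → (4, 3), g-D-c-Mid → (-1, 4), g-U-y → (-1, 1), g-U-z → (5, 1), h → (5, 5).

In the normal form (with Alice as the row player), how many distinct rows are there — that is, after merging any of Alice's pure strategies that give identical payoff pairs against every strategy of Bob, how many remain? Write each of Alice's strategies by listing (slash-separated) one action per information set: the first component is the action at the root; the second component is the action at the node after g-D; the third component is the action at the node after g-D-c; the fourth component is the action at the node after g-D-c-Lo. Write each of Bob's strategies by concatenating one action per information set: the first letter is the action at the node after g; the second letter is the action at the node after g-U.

Alice has 24 pure strategies: g/d/Hi/b, g/d/Hi/a, g/d/Lo/b, g/d/Lo/a, g/d/Mid/b, g/d/Mid/a, g/c/Hi/b, g/c/Hi/a, g/c/Lo/b, g/c/Lo/a, g/c/Mid/b, g/c/Mid/a, h/d/Hi/b, h/d/Hi/a, h/d/Lo/b, h/d/Lo/a, h/d/Mid/b, h/d/Mid/a, h/c/Hi/b, h/c/Hi/a, h/c/Lo/b, h/c/Lo/a, h/c/Mid/b, h/c/Mid/a. Columns: Dy, Dz, Uy, Uz.
{g/d/Hi/b, g/d/Hi/a, g/d/Lo/b, g/d/Lo/a, g/d/Mid/b, g/d/Mid/a} → row (1,5) (1,5) (-1,1) (5,1)
{g/c/Hi/b, g/c/Hi/a} → row (-1,-2) (-1,-2) (-1,1) (5,1)
{g/c/Lo/b} → row (-2,2) (-2,2) (-1,1) (5,1)
{g/c/Lo/a} → row (4,3) (4,3) (-1,1) (5,1)
{g/c/Mid/b, g/c/Mid/a} → row (-1,4) (-1,4) (-1,1) (5,1)
{h/d/Hi/b, h/d/Hi/a, h/d/Lo/b, h/d/Lo/a, h/d/Mid/b, h/d/Mid/a, h/c/Hi/b, h/c/Hi/a, h/c/Lo/b, h/c/Lo/a, h/c/Mid/b, h/c/Mid/a} → row (5,5) (5,5) (5,5) (5,5)
That's 6 distinct rows out of 24 strategies.

6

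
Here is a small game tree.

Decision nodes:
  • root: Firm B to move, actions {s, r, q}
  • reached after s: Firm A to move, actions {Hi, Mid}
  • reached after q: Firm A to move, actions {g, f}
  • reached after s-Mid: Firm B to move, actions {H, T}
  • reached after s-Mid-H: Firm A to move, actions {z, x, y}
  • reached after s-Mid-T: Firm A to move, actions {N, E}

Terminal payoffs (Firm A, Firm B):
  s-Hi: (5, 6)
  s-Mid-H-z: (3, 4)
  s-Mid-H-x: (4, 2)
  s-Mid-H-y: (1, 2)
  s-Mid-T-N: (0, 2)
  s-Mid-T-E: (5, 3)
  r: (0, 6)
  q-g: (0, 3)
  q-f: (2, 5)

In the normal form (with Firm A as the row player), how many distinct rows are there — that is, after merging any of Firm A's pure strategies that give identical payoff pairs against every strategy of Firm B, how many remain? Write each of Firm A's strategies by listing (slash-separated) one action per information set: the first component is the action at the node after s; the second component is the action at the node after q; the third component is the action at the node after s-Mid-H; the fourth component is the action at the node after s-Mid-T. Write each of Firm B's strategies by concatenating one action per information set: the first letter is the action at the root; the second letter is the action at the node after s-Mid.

14

Firm A has 24 pure strategies: Hi/g/z/N, Hi/g/z/E, Hi/g/x/N, Hi/g/x/E, Hi/g/y/N, Hi/g/y/E, Hi/f/z/N, Hi/f/z/E, Hi/f/x/N, Hi/f/x/E, Hi/f/y/N, Hi/f/y/E, Mid/g/z/N, Mid/g/z/E, Mid/g/x/N, Mid/g/x/E, Mid/g/y/N, Mid/g/y/E, Mid/f/z/N, Mid/f/z/E, Mid/f/x/N, Mid/f/x/E, Mid/f/y/N, Mid/f/y/E. Columns: sH, sT, rH, rT, qH, qT.
{Hi/g/z/N, Hi/g/z/E, Hi/g/x/N, Hi/g/x/E, Hi/g/y/N, Hi/g/y/E} → row (5,6) (5,6) (0,6) (0,6) (0,3) (0,3)
{Hi/f/z/N, Hi/f/z/E, Hi/f/x/N, Hi/f/x/E, Hi/f/y/N, Hi/f/y/E} → row (5,6) (5,6) (0,6) (0,6) (2,5) (2,5)
{Mid/g/z/N} → row (3,4) (0,2) (0,6) (0,6) (0,3) (0,3)
{Mid/g/z/E} → row (3,4) (5,3) (0,6) (0,6) (0,3) (0,3)
{Mid/g/x/N} → row (4,2) (0,2) (0,6) (0,6) (0,3) (0,3)
{Mid/g/x/E} → row (4,2) (5,3) (0,6) (0,6) (0,3) (0,3)
{Mid/g/y/N} → row (1,2) (0,2) (0,6) (0,6) (0,3) (0,3)
{Mid/g/y/E} → row (1,2) (5,3) (0,6) (0,6) (0,3) (0,3)
{Mid/f/z/N} → row (3,4) (0,2) (0,6) (0,6) (2,5) (2,5)
{Mid/f/z/E} → row (3,4) (5,3) (0,6) (0,6) (2,5) (2,5)
{Mid/f/x/N} → row (4,2) (0,2) (0,6) (0,6) (2,5) (2,5)
{Mid/f/x/E} → row (4,2) (5,3) (0,6) (0,6) (2,5) (2,5)
{Mid/f/y/N} → row (1,2) (0,2) (0,6) (0,6) (2,5) (2,5)
{Mid/f/y/E} → row (1,2) (5,3) (0,6) (0,6) (2,5) (2,5)
That's 14 distinct rows out of 24 strategies.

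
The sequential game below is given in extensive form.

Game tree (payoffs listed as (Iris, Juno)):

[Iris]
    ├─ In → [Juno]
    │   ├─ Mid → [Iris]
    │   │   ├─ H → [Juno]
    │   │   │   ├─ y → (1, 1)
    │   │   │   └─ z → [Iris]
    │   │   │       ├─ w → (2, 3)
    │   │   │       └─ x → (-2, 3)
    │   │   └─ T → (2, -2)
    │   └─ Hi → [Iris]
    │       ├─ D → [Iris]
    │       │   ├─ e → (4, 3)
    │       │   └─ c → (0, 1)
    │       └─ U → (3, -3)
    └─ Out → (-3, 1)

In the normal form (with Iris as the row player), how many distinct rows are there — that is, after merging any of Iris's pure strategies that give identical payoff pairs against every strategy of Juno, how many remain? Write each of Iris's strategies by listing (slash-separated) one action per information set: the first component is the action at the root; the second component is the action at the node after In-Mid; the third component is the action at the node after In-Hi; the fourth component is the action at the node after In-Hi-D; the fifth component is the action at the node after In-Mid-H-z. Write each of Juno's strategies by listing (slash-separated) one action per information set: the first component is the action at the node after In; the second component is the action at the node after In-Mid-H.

10

Iris has 32 pure strategies: In/H/D/e/w, In/H/D/e/x, In/H/D/c/w, In/H/D/c/x, In/H/U/e/w, In/H/U/e/x, In/H/U/c/w, In/H/U/c/x, In/T/D/e/w, In/T/D/e/x, In/T/D/c/w, In/T/D/c/x, In/T/U/e/w, In/T/U/e/x, In/T/U/c/w, In/T/U/c/x, Out/H/D/e/w, Out/H/D/e/x, Out/H/D/c/w, Out/H/D/c/x, Out/H/U/e/w, Out/H/U/e/x, Out/H/U/c/w, Out/H/U/c/x, Out/T/D/e/w, Out/T/D/e/x, Out/T/D/c/w, Out/T/D/c/x, Out/T/U/e/w, Out/T/U/e/x, Out/T/U/c/w, Out/T/U/c/x. Columns: Mid/y, Mid/z, Hi/y, Hi/z.
{In/H/D/e/w} → row (1,1) (2,3) (4,3) (4,3)
{In/H/D/e/x} → row (1,1) (-2,3) (4,3) (4,3)
{In/H/D/c/w} → row (1,1) (2,3) (0,1) (0,1)
{In/H/D/c/x} → row (1,1) (-2,3) (0,1) (0,1)
{In/H/U/e/w, In/H/U/c/w} → row (1,1) (2,3) (3,-3) (3,-3)
{In/H/U/e/x, In/H/U/c/x} → row (1,1) (-2,3) (3,-3) (3,-3)
{In/T/D/e/w, In/T/D/e/x} → row (2,-2) (2,-2) (4,3) (4,3)
{In/T/D/c/w, In/T/D/c/x} → row (2,-2) (2,-2) (0,1) (0,1)
{In/T/U/e/w, In/T/U/e/x, In/T/U/c/w, In/T/U/c/x} → row (2,-2) (2,-2) (3,-3) (3,-3)
{Out/H/D/e/w, Out/H/D/e/x, Out/H/D/c/w, Out/H/D/c/x, Out/H/U/e/w, Out/H/U/e/x, Out/H/U/c/w, Out/H/U/c/x, Out/T/D/e/w, Out/T/D/e/x, Out/T/D/c/w, Out/T/D/c/x, Out/T/U/e/w, Out/T/U/e/x, Out/T/U/c/w, Out/T/U/c/x} → row (-3,1) (-3,1) (-3,1) (-3,1)
That's 10 distinct rows out of 32 strategies.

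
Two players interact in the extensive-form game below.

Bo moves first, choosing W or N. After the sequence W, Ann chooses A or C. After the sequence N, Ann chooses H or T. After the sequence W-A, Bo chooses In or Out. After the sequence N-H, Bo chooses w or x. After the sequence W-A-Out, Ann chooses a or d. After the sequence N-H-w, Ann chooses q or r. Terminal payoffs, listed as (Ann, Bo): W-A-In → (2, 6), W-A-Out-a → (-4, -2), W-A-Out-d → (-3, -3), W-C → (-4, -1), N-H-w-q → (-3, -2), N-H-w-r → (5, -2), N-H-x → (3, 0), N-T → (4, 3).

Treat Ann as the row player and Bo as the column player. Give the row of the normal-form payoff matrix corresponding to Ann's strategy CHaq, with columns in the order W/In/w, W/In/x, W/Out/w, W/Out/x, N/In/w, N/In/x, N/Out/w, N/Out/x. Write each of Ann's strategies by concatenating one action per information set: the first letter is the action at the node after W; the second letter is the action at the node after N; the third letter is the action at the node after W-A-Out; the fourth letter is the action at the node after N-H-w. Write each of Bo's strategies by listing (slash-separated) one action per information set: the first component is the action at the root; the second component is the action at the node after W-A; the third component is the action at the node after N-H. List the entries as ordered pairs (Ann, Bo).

vs W/In/w: Bo plays W → Ann plays C at [W] → (-4, -1)
vs W/In/x: Bo plays W → Ann plays C at [W] → (-4, -1)
vs W/Out/w: Bo plays W → Ann plays C at [W] → (-4, -1)
vs W/Out/x: Bo plays W → Ann plays C at [W] → (-4, -1)
vs N/In/w: Bo plays N → Ann plays H at [N] → Bo plays w at [N-H] → Ann plays q at [N-H-w] → (-3, -2)
vs N/In/x: Bo plays N → Ann plays H at [N] → Bo plays x at [N-H] → (3, 0)
vs N/Out/w: Bo plays N → Ann plays H at [N] → Bo plays w at [N-H] → Ann plays q at [N-H-w] → (-3, -2)
vs N/Out/x: Bo plays N → Ann plays H at [N] → Bo plays x at [N-H] → (3, 0)

(-4,-1) (-4,-1) (-4,-1) (-4,-1) (-3,-2) (3,0) (-3,-2) (3,0)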